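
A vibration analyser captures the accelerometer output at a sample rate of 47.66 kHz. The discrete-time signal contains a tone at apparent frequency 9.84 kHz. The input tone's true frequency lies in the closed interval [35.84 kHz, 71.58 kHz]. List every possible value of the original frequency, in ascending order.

37.82 kHz, 57.5 kHz

Frequencies that alias to 9.84 kHz are k·fs ± 9.84 kHz for integer k ≥ 0.
k=0: 9.84 kHz.
k=1: 37.82 kHz, 57.5 kHz.
k=2: 85.48 kHz, 105.16 kHz.
Within [35.84 kHz, 71.58 kHz]: 37.82 kHz, 57.5 kHz.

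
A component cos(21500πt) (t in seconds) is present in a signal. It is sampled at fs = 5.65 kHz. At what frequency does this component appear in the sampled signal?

ω = 21500π rad/s → f = ω/(2π) = 10750 Hz = 10.75 kHz.
10.75 kHz mod fs = 5.1 kHz.
5.1 kHz > fs/2 = 2.825 kHz, folds to fs − 5.1 kHz = 0.55 kHz.

0.55 kHz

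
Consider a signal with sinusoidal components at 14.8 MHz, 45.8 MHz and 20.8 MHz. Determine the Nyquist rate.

Highest-frequency component: 45.8 MHz.
Nyquist rate = 2 × 45.8 MHz = 91.6 MHz.

91.6 MHz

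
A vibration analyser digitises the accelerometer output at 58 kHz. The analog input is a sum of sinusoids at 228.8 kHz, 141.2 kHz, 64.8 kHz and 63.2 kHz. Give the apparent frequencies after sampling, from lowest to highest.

3.2 kHz, 5.2 kHz, 6.8 kHz, 25.2 kHz

fs/2 = 29 kHz.
228.8 kHz mod fs = 54.8 kHz.
54.8 kHz > fs/2 = 29 kHz, folds to fs − 54.8 kHz = 3.2 kHz.
141.2 kHz mod fs = 25.2 kHz.
25.2 kHz ≤ fs/2 = 29 kHz, appears at 25.2 kHz.
64.8 kHz mod fs = 6.8 kHz.
6.8 kHz ≤ fs/2 = 29 kHz, appears at 6.8 kHz.
63.2 kHz mod fs = 5.2 kHz.
5.2 kHz ≤ fs/2 = 29 kHz, appears at 5.2 kHz.
Distinct values: {3.2 kHz, 5.2 kHz, 6.8 kHz, 25.2 kHz}.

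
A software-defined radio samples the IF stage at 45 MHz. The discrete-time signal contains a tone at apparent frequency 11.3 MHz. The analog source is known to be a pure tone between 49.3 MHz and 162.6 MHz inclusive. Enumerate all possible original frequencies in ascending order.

Frequencies that alias to 11.3 MHz are k·fs ± 11.3 MHz for integer k ≥ 0.
k=0: 11.3 MHz.
k=1: 33.7 MHz, 56.3 MHz.
k=2: 78.7 MHz, 101.3 MHz.
k=3: 123.7 MHz, 146.3 MHz.
k=4: 168.7 MHz, 191.3 MHz.
Within [49.3 MHz, 162.6 MHz]: 56.3 MHz, 78.7 MHz, 101.3 MHz, 123.7 MHz, 146.3 MHz.

56.3 MHz, 78.7 MHz, 101.3 MHz, 123.7 MHz, 146.3 MHz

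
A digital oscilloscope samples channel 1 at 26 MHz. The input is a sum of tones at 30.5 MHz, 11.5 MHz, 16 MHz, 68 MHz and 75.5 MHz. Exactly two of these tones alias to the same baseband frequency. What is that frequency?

fs/2 = 13 MHz.
30.5 MHz mod fs = 4.5 MHz.
4.5 MHz ≤ fs/2 = 13 MHz, appears at 4.5 MHz.
11.5 MHz ≤ fs/2 = 13 MHz, passes unchanged.
16 MHz > fs/2 = 13 MHz, folds to fs − 16 MHz = 10 MHz.
68 MHz mod fs = 16 MHz.
16 MHz > fs/2 = 13 MHz, folds to fs − 16 MHz = 10 MHz.
75.5 MHz mod fs = 23.5 MHz.
23.5 MHz > fs/2 = 13 MHz, folds to fs − 23.5 MHz = 2.5 MHz.
16 MHz and 68 MHz both map to 10 MHz.

10 MHz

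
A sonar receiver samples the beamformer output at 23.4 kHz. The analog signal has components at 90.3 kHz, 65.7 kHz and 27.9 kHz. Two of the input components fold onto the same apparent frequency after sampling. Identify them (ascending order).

27.9 kHz, 65.7 kHz

fs/2 = 11.7 kHz.
90.3 kHz mod fs = 20.1 kHz.
20.1 kHz > fs/2 = 11.7 kHz, folds to fs − 20.1 kHz = 3.3 kHz.
65.7 kHz mod fs = 18.9 kHz.
18.9 kHz > fs/2 = 11.7 kHz, folds to fs − 18.9 kHz = 4.5 kHz.
27.9 kHz mod fs = 4.5 kHz.
4.5 kHz ≤ fs/2 = 11.7 kHz, appears at 4.5 kHz.
27.9 kHz and 65.7 kHz both map to 4.5 kHz.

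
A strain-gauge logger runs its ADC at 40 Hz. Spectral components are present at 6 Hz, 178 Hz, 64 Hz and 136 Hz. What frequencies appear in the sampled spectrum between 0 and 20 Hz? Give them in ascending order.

6 Hz, 16 Hz, 18 Hz

fs/2 = 20 Hz.
6 Hz ≤ fs/2 = 20 Hz, passes unchanged.
178 Hz mod fs = 18 Hz.
18 Hz ≤ fs/2 = 20 Hz, appears at 18 Hz.
64 Hz mod fs = 24 Hz.
24 Hz > fs/2 = 20 Hz, folds to fs − 24 Hz = 16 Hz.
136 Hz mod fs = 16 Hz.
16 Hz ≤ fs/2 = 20 Hz, appears at 16 Hz.
Distinct values: {6 Hz, 16 Hz, 18 Hz}.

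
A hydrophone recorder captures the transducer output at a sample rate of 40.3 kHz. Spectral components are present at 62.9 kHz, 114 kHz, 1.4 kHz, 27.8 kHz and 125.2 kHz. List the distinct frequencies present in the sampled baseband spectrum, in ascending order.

1.4 kHz, 4.3 kHz, 6.9 kHz, 12.5 kHz, 17.7 kHz

fs/2 = 20.15 kHz.
62.9 kHz mod fs = 22.6 kHz.
22.6 kHz > fs/2 = 20.15 kHz, folds to fs − 22.6 kHz = 17.7 kHz.
114 kHz mod fs = 33.4 kHz.
33.4 kHz > fs/2 = 20.15 kHz, folds to fs − 33.4 kHz = 6.9 kHz.
1.4 kHz ≤ fs/2 = 20.15 kHz, passes unchanged.
27.8 kHz > fs/2 = 20.15 kHz, folds to fs − 27.8 kHz = 12.5 kHz.
125.2 kHz mod fs = 4.3 kHz.
4.3 kHz ≤ fs/2 = 20.15 kHz, appears at 4.3 kHz.
Distinct values: {1.4 kHz, 4.3 kHz, 6.9 kHz, 12.5 kHz, 17.7 kHz}.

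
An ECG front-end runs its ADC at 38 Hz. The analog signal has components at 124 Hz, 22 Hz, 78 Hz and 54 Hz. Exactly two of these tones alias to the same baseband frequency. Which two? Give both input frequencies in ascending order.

22 Hz, 54 Hz

fs/2 = 19 Hz.
124 Hz mod fs = 10 Hz.
10 Hz ≤ fs/2 = 19 Hz, appears at 10 Hz.
22 Hz > fs/2 = 19 Hz, folds to fs − 22 Hz = 16 Hz.
78 Hz mod fs = 2 Hz.
2 Hz ≤ fs/2 = 19 Hz, appears at 2 Hz.
54 Hz mod fs = 16 Hz.
16 Hz ≤ fs/2 = 19 Hz, appears at 16 Hz.
22 Hz and 54 Hz both map to 16 Hz.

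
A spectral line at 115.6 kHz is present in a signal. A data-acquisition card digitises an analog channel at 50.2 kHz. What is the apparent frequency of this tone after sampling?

115.6 kHz mod fs = 15.2 kHz.
15.2 kHz ≤ fs/2 = 25.1 kHz, appears at 15.2 kHz.

15.2 kHz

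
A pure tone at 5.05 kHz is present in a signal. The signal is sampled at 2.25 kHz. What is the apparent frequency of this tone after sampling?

0.55 kHz

5.05 kHz mod fs = 0.55 kHz.
0.55 kHz ≤ fs/2 = 1.125 kHz, appears at 0.55 kHz.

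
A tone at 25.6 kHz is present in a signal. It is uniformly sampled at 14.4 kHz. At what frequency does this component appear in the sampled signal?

25.6 kHz mod fs = 11.2 kHz.
11.2 kHz > fs/2 = 7.2 kHz, folds to fs − 11.2 kHz = 3.2 kHz.

3.2 kHz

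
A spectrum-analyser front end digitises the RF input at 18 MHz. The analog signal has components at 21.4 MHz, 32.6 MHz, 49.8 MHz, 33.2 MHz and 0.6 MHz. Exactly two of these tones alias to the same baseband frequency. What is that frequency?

fs/2 = 9 MHz.
21.4 MHz mod fs = 3.4 MHz.
3.4 MHz ≤ fs/2 = 9 MHz, appears at 3.4 MHz.
32.6 MHz mod fs = 14.6 MHz.
14.6 MHz > fs/2 = 9 MHz, folds to fs − 14.6 MHz = 3.4 MHz.
49.8 MHz mod fs = 13.8 MHz.
13.8 MHz > fs/2 = 9 MHz, folds to fs − 13.8 MHz = 4.2 MHz.
33.2 MHz mod fs = 15.2 MHz.
15.2 MHz > fs/2 = 9 MHz, folds to fs − 15.2 MHz = 2.8 MHz.
0.6 MHz ≤ fs/2 = 9 MHz, passes unchanged.
21.4 MHz and 32.6 MHz both map to 3.4 MHz.

3.4 MHz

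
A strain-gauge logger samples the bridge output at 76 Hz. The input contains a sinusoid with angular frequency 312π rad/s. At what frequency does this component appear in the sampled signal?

4 Hz

ω = 312π rad/s → f = ω/(2π) = 156 Hz.
156 Hz mod fs = 4 Hz.
4 Hz ≤ fs/2 = 38 Hz, appears at 4 Hz.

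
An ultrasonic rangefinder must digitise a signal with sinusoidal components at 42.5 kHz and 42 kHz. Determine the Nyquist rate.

Highest-frequency component: 42.5 kHz.
Nyquist rate = 2 × 42.5 kHz = 85 kHz.

85 kHz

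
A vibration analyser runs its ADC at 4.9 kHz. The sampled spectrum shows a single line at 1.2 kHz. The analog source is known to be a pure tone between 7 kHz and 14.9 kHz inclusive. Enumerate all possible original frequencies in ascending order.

8.6 kHz, 11 kHz, 13.5 kHz

Frequencies that alias to 1.2 kHz are k·fs ± 1.2 kHz for integer k ≥ 0.
k=0: 1.2 kHz.
k=1: 3.7 kHz, 6.1 kHz.
k=2: 8.6 kHz, 11 kHz.
k=3: 13.5 kHz, 15.9 kHz.
k=4: 18.4 kHz, 20.8 kHz.
Within [7 kHz, 14.9 kHz]: 8.6 kHz, 11 kHz, 13.5 kHz.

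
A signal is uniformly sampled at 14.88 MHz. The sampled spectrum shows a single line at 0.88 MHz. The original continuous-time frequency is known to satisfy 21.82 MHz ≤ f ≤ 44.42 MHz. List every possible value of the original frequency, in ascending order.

28.88 MHz, 30.64 MHz, 43.76 MHz

Frequencies that alias to 0.88 MHz are k·fs ± 0.88 MHz for integer k ≥ 0.
k=0: 0.88 MHz.
k=1: 14 MHz, 15.76 MHz.
k=2: 28.88 MHz, 30.64 MHz.
k=3: 43.76 MHz, 45.52 MHz.
k=4: 58.64 MHz, 60.4 MHz.
Within [21.82 MHz, 44.42 MHz]: 28.88 MHz, 30.64 MHz, 43.76 MHz.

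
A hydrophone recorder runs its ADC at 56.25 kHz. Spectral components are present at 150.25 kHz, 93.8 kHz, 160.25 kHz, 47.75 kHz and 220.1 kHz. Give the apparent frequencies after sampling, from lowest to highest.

4.9 kHz, 8.5 kHz, 18.5 kHz, 18.7 kHz

fs/2 = 28.125 kHz.
150.25 kHz mod fs = 37.75 kHz.
37.75 kHz > fs/2 = 28.125 kHz, folds to fs − 37.75 kHz = 18.5 kHz.
93.8 kHz mod fs = 37.55 kHz.
37.55 kHz > fs/2 = 28.125 kHz, folds to fs − 37.55 kHz = 18.7 kHz.
160.25 kHz mod fs = 47.75 kHz.
47.75 kHz > fs/2 = 28.125 kHz, folds to fs − 47.75 kHz = 8.5 kHz.
47.75 kHz > fs/2 = 28.125 kHz, folds to fs − 47.75 kHz = 8.5 kHz.
220.1 kHz mod fs = 51.35 kHz.
51.35 kHz > fs/2 = 28.125 kHz, folds to fs − 51.35 kHz = 4.9 kHz.
Distinct values: {4.9 kHz, 8.5 kHz, 18.5 kHz, 18.7 kHz}.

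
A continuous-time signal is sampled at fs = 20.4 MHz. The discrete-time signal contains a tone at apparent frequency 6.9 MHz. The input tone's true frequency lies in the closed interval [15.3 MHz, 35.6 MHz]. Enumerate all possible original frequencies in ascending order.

27.3 MHz, 33.9 MHz

Frequencies that alias to 6.9 MHz are k·fs ± 6.9 MHz for integer k ≥ 0.
k=0: 6.9 MHz.
k=1: 13.5 MHz, 27.3 MHz.
k=2: 33.9 MHz, 47.7 MHz.
k=3: 54.3 MHz, 68.1 MHz.
Within [15.3 MHz, 35.6 MHz]: 27.3 MHz, 33.9 MHz.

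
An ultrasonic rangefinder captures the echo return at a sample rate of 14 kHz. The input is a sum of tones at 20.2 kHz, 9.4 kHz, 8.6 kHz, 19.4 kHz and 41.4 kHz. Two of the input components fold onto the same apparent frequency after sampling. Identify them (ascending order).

8.6 kHz, 19.4 kHz

fs/2 = 7 kHz.
20.2 kHz mod fs = 6.2 kHz.
6.2 kHz ≤ fs/2 = 7 kHz, appears at 6.2 kHz.
9.4 kHz > fs/2 = 7 kHz, folds to fs − 9.4 kHz = 4.6 kHz.
8.6 kHz > fs/2 = 7 kHz, folds to fs − 8.6 kHz = 5.4 kHz.
19.4 kHz mod fs = 5.4 kHz.
5.4 kHz ≤ fs/2 = 7 kHz, appears at 5.4 kHz.
41.4 kHz mod fs = 13.4 kHz.
13.4 kHz > fs/2 = 7 kHz, folds to fs − 13.4 kHz = 0.6 kHz.
8.6 kHz and 19.4 kHz both map to 5.4 kHz.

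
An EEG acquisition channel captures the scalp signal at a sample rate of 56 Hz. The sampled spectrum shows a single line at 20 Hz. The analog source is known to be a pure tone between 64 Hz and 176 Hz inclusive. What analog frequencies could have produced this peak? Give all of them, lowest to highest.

Frequencies that alias to 20 Hz are k·fs ± 20 Hz for integer k ≥ 0.
k=0: 20 Hz.
k=1: 36 Hz, 76 Hz.
k=2: 92 Hz, 132 Hz.
k=3: 148 Hz, 188 Hz.
k=4: 204 Hz, 244 Hz.
Within [64 Hz, 176 Hz]: 76 Hz, 92 Hz, 132 Hz, 148 Hz.

76 Hz, 92 Hz, 132 Hz, 148 Hz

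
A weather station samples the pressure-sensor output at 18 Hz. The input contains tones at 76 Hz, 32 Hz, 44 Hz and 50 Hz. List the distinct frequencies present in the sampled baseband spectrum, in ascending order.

fs/2 = 9 Hz.
76 Hz mod fs = 4 Hz.
4 Hz ≤ fs/2 = 9 Hz, appears at 4 Hz.
32 Hz mod fs = 14 Hz.
14 Hz > fs/2 = 9 Hz, folds to fs − 14 Hz = 4 Hz.
44 Hz mod fs = 8 Hz.
8 Hz ≤ fs/2 = 9 Hz, appears at 8 Hz.
50 Hz mod fs = 14 Hz.
14 Hz > fs/2 = 9 Hz, folds to fs − 14 Hz = 4 Hz.
Distinct values: {4 Hz, 8 Hz}.

4 Hz, 8 Hz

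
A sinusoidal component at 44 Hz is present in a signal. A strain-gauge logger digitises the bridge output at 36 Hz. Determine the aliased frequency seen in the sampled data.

8 Hz

44 Hz mod fs = 8 Hz.
8 Hz ≤ fs/2 = 18 Hz, appears at 8 Hz.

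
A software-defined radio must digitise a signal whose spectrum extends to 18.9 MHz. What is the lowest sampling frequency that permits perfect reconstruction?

Nyquist rate = 2 × 18.9 MHz = 37.8 MHz.

37.8 MHz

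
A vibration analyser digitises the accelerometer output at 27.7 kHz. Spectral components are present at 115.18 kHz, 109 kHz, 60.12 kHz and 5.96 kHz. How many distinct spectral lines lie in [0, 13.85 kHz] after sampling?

4

fs/2 = 13.85 kHz.
115.18 kHz mod fs = 4.38 kHz.
4.38 kHz ≤ fs/2 = 13.85 kHz, appears at 4.38 kHz.
109 kHz mod fs = 25.9 kHz.
25.9 kHz > fs/2 = 13.85 kHz, folds to fs − 25.9 kHz = 1.8 kHz.
60.12 kHz mod fs = 4.72 kHz.
4.72 kHz ≤ fs/2 = 13.85 kHz, appears at 4.72 kHz.
5.96 kHz ≤ fs/2 = 13.85 kHz, passes unchanged.
Distinct values: {1.8 kHz, 4.38 kHz, 4.72 kHz, 5.96 kHz} → 4.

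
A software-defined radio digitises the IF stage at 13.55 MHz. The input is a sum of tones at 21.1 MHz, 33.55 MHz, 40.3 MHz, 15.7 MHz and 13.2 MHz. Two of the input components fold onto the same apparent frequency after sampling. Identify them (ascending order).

13.2 MHz, 40.3 MHz

fs/2 = 6.775 MHz.
21.1 MHz mod fs = 7.55 MHz.
7.55 MHz > fs/2 = 6.775 MHz, folds to fs − 7.55 MHz = 6 MHz.
33.55 MHz mod fs = 6.45 MHz.
6.45 MHz ≤ fs/2 = 6.775 MHz, appears at 6.45 MHz.
40.3 MHz mod fs = 13.2 MHz.
13.2 MHz > fs/2 = 6.775 MHz, folds to fs − 13.2 MHz = 0.35 MHz.
15.7 MHz mod fs = 2.15 MHz.
2.15 MHz ≤ fs/2 = 6.775 MHz, appears at 2.15 MHz.
13.2 MHz > fs/2 = 6.775 MHz, folds to fs − 13.2 MHz = 0.35 MHz.
13.2 MHz and 40.3 MHz both map to 0.35 MHz.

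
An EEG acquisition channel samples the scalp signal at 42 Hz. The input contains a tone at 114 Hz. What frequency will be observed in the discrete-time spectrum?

114 Hz mod fs = 30 Hz.
30 Hz > fs/2 = 21 Hz, folds to fs − 30 Hz = 12 Hz.

12 Hz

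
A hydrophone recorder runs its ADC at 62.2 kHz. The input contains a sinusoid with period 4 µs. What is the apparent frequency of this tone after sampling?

1.2 kHz

T = 4 µs → f = 1/T = 250 kHz.
250 kHz mod fs = 1.2 kHz.
1.2 kHz ≤ fs/2 = 31.1 kHz, appears at 1.2 kHz.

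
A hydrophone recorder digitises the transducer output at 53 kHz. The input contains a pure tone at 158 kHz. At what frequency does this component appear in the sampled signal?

1 kHz

158 kHz mod fs = 52 kHz.
52 kHz > fs/2 = 26.5 kHz, folds to fs − 52 kHz = 1 kHz.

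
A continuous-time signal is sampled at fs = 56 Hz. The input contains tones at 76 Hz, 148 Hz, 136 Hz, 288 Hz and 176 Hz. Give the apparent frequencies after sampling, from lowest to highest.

fs/2 = 28 Hz.
76 Hz mod fs = 20 Hz.
20 Hz ≤ fs/2 = 28 Hz, appears at 20 Hz.
148 Hz mod fs = 36 Hz.
36 Hz > fs/2 = 28 Hz, folds to fs − 36 Hz = 20 Hz.
136 Hz mod fs = 24 Hz.
24 Hz ≤ fs/2 = 28 Hz, appears at 24 Hz.
288 Hz mod fs = 8 Hz.
8 Hz ≤ fs/2 = 28 Hz, appears at 8 Hz.
176 Hz mod fs = 8 Hz.
8 Hz ≤ fs/2 = 28 Hz, appears at 8 Hz.
Distinct values: {8 Hz, 20 Hz, 24 Hz}.

8 Hz, 20 Hz, 24 Hz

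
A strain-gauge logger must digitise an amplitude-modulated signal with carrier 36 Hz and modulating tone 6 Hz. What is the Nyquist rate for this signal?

AM sidebands sit at fc ± fm = 30 Hz and 42 Hz.
Highest-frequency component: 42 Hz.
Nyquist rate = 2 × 42 Hz = 84 Hz.

84 Hz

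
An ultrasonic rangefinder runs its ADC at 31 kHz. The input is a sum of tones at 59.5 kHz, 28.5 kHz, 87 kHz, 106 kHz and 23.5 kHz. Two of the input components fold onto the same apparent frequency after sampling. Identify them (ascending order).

fs/2 = 15.5 kHz.
59.5 kHz mod fs = 28.5 kHz.
28.5 kHz > fs/2 = 15.5 kHz, folds to fs − 28.5 kHz = 2.5 kHz.
28.5 kHz > fs/2 = 15.5 kHz, folds to fs − 28.5 kHz = 2.5 kHz.
87 kHz mod fs = 25 kHz.
25 kHz > fs/2 = 15.5 kHz, folds to fs − 25 kHz = 6 kHz.
106 kHz mod fs = 13 kHz.
13 kHz ≤ fs/2 = 15.5 kHz, appears at 13 kHz.
23.5 kHz > fs/2 = 15.5 kHz, folds to fs − 23.5 kHz = 7.5 kHz.
28.5 kHz and 59.5 kHz both map to 2.5 kHz.

28.5 kHz, 59.5 kHz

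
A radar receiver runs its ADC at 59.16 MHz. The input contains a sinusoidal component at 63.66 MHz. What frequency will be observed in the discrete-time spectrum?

63.66 MHz mod fs = 4.5 MHz.
4.5 MHz ≤ fs/2 = 29.58 MHz, appears at 4.5 MHz.

4.5 MHz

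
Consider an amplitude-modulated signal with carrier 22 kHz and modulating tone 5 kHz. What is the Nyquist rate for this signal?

54 kHz

AM sidebands sit at fc ± fm = 17 kHz and 27 kHz.
Highest-frequency component: 27 kHz.
Nyquist rate = 2 × 27 kHz = 54 kHz.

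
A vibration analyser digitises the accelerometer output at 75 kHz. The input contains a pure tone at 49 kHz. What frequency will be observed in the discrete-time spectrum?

26 kHz

49 kHz > fs/2 = 37.5 kHz, folds to fs − 49 kHz = 26 kHz.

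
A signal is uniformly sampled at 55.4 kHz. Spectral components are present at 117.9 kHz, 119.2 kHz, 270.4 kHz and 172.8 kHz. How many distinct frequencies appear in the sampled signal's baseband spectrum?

3

fs/2 = 27.7 kHz.
117.9 kHz mod fs = 7.1 kHz.
7.1 kHz ≤ fs/2 = 27.7 kHz, appears at 7.1 kHz.
119.2 kHz mod fs = 8.4 kHz.
8.4 kHz ≤ fs/2 = 27.7 kHz, appears at 8.4 kHz.
270.4 kHz mod fs = 48.8 kHz.
48.8 kHz > fs/2 = 27.7 kHz, folds to fs − 48.8 kHz = 6.6 kHz.
172.8 kHz mod fs = 6.6 kHz.
6.6 kHz ≤ fs/2 = 27.7 kHz, appears at 6.6 kHz.
Distinct values: {6.6 kHz, 7.1 kHz, 8.4 kHz} → 3.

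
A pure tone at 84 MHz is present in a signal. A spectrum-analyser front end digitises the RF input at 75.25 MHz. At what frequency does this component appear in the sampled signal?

8.75 MHz

84 MHz mod fs = 8.75 MHz.
8.75 MHz ≤ fs/2 = 37.625 MHz, appears at 8.75 MHz.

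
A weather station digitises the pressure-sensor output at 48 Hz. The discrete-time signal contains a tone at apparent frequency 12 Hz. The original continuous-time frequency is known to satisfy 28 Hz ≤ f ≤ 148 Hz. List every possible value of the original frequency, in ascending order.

Frequencies that alias to 12 Hz are k·fs ± 12 Hz for integer k ≥ 0.
k=0: 12 Hz.
k=1: 36 Hz, 60 Hz.
k=2: 84 Hz, 108 Hz.
k=3: 132 Hz, 156 Hz.
k=4: 180 Hz, 204 Hz.
Within [28 Hz, 148 Hz]: 36 Hz, 60 Hz, 84 Hz, 108 Hz, 132 Hz.

36 Hz, 60 Hz, 84 Hz, 108 Hz, 132 Hz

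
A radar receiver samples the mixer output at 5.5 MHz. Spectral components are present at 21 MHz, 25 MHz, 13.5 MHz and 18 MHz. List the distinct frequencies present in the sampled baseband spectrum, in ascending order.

1 MHz, 1.5 MHz, 2.5 MHz

fs/2 = 2.75 MHz.
21 MHz mod fs = 4.5 MHz.
4.5 MHz > fs/2 = 2.75 MHz, folds to fs − 4.5 MHz = 1 MHz.
25 MHz mod fs = 3 MHz.
3 MHz > fs/2 = 2.75 MHz, folds to fs − 3 MHz = 2.5 MHz.
13.5 MHz mod fs = 2.5 MHz.
2.5 MHz ≤ fs/2 = 2.75 MHz, appears at 2.5 MHz.
18 MHz mod fs = 1.5 MHz.
1.5 MHz ≤ fs/2 = 2.75 MHz, appears at 1.5 MHz.
Distinct values: {1 MHz, 1.5 MHz, 2.5 MHz}.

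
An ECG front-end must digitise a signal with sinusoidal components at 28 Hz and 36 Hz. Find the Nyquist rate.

72 Hz

Highest-frequency component: 36 Hz.
Nyquist rate = 2 × 36 Hz = 72 Hz.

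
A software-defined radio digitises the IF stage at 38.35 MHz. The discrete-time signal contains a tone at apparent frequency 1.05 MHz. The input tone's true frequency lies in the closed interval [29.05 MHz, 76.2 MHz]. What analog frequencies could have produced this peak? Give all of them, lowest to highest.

37.3 MHz, 39.4 MHz, 75.65 MHz

Frequencies that alias to 1.05 MHz are k·fs ± 1.05 MHz for integer k ≥ 0.
k=0: 1.05 MHz.
k=1: 37.3 MHz, 39.4 MHz.
k=2: 75.65 MHz, 77.75 MHz.
k=3: 114 MHz, 116.1 MHz.
Within [29.05 MHz, 76.2 MHz]: 37.3 MHz, 39.4 MHz, 75.65 MHz.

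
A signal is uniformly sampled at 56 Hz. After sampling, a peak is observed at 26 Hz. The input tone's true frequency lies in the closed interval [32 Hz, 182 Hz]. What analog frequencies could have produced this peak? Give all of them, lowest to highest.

82 Hz, 86 Hz, 138 Hz, 142 Hz

Frequencies that alias to 26 Hz are k·fs ± 26 Hz for integer k ≥ 0.
k=0: 26 Hz.
k=1: 30 Hz, 82 Hz.
k=2: 86 Hz, 138 Hz.
k=3: 142 Hz, 194 Hz.
k=4: 198 Hz, 250 Hz.
Within [32 Hz, 182 Hz]: 82 Hz, 86 Hz, 138 Hz, 142 Hz.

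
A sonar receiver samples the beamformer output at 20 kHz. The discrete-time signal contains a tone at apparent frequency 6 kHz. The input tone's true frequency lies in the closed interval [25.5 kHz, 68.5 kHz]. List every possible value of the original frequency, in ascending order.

Frequencies that alias to 6 kHz are k·fs ± 6 kHz for integer k ≥ 0.
k=0: 6 kHz.
k=1: 14 kHz, 26 kHz.
k=2: 34 kHz, 46 kHz.
k=3: 54 kHz, 66 kHz.
k=4: 74 kHz, 86 kHz.
Within [25.5 kHz, 68.5 kHz]: 26 kHz, 34 kHz, 46 kHz, 54 kHz, 66 kHz.

26 kHz, 34 kHz, 46 kHz, 54 kHz, 66 kHz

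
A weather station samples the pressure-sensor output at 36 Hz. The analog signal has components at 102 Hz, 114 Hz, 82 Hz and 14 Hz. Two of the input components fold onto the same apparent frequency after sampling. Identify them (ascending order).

fs/2 = 18 Hz.
102 Hz mod fs = 30 Hz.
30 Hz > fs/2 = 18 Hz, folds to fs − 30 Hz = 6 Hz.
114 Hz mod fs = 6 Hz.
6 Hz ≤ fs/2 = 18 Hz, appears at 6 Hz.
82 Hz mod fs = 10 Hz.
10 Hz ≤ fs/2 = 18 Hz, appears at 10 Hz.
14 Hz ≤ fs/2 = 18 Hz, passes unchanged.
102 Hz and 114 Hz both map to 6 Hz.

102 Hz, 114 Hz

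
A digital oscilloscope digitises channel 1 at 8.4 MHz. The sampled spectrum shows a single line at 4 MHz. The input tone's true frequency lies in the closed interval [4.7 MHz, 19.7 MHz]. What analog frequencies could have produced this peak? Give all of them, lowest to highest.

12.4 MHz, 12.8 MHz

Frequencies that alias to 4 MHz are k·fs ± 4 MHz for integer k ≥ 0.
k=0: 4 MHz.
k=1: 4.4 MHz, 12.4 MHz.
k=2: 12.8 MHz, 20.8 MHz.
k=3: 21.2 MHz, 29.2 MHz.
Within [4.7 MHz, 19.7 MHz]: 12.4 MHz, 12.8 MHz.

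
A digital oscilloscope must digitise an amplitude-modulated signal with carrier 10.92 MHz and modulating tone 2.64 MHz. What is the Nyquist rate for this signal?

AM sidebands sit at fc ± fm = 8.28 MHz and 13.56 MHz.
Highest-frequency component: 13.56 MHz.
Nyquist rate = 2 × 13.56 MHz = 27.12 MHz.

27.12 MHz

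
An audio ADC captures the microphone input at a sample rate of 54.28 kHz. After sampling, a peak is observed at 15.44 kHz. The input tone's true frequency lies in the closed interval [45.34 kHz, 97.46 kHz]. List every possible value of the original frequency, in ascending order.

Frequencies that alias to 15.44 kHz are k·fs ± 15.44 kHz for integer k ≥ 0.
k=0: 15.44 kHz.
k=1: 38.84 kHz, 69.72 kHz.
k=2: 93.12 kHz, 124 kHz.
k=3: 147.4 kHz, 178.28 kHz.
Within [45.34 kHz, 97.46 kHz]: 69.72 kHz, 93.12 kHz.

69.72 kHz, 93.12 kHz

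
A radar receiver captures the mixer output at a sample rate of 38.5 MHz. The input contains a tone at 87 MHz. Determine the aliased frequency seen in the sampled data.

10 MHz

87 MHz mod fs = 10 MHz.
10 MHz ≤ fs/2 = 19.25 MHz, appears at 10 MHz.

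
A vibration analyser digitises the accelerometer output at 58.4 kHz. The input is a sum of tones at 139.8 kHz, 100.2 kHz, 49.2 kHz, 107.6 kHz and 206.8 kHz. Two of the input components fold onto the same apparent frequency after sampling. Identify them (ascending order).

fs/2 = 29.2 kHz.
139.8 kHz mod fs = 23 kHz.
23 kHz ≤ fs/2 = 29.2 kHz, appears at 23 kHz.
100.2 kHz mod fs = 41.8 kHz.
41.8 kHz > fs/2 = 29.2 kHz, folds to fs − 41.8 kHz = 16.6 kHz.
49.2 kHz > fs/2 = 29.2 kHz, folds to fs − 49.2 kHz = 9.2 kHz.
107.6 kHz mod fs = 49.2 kHz.
49.2 kHz > fs/2 = 29.2 kHz, folds to fs − 49.2 kHz = 9.2 kHz.
206.8 kHz mod fs = 31.6 kHz.
31.6 kHz > fs/2 = 29.2 kHz, folds to fs − 31.6 kHz = 26.8 kHz.
49.2 kHz and 107.6 kHz both map to 9.2 kHz.

49.2 kHz, 107.6 kHz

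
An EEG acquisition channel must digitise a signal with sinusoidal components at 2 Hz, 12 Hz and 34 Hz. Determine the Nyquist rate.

Highest-frequency component: 34 Hz.
Nyquist rate = 2 × 34 Hz = 68 Hz.

68 Hz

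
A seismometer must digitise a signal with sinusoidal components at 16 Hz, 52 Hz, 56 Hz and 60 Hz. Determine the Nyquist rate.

120 Hz

Highest-frequency component: 60 Hz.
Nyquist rate = 2 × 60 Hz = 120 Hz.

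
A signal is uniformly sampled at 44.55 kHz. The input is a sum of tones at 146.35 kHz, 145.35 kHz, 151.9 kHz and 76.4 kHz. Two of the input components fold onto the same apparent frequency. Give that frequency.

fs/2 = 22.275 kHz.
146.35 kHz mod fs = 12.7 kHz.
12.7 kHz ≤ fs/2 = 22.275 kHz, appears at 12.7 kHz.
145.35 kHz mod fs = 11.7 kHz.
11.7 kHz ≤ fs/2 = 22.275 kHz, appears at 11.7 kHz.
151.9 kHz mod fs = 18.25 kHz.
18.25 kHz ≤ fs/2 = 22.275 kHz, appears at 18.25 kHz.
76.4 kHz mod fs = 31.85 kHz.
31.85 kHz > fs/2 = 22.275 kHz, folds to fs − 31.85 kHz = 12.7 kHz.
76.4 kHz and 146.35 kHz both map to 12.7 kHz.

12.7 kHz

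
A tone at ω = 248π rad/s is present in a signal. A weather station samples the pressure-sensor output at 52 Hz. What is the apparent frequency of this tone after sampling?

20 Hz

ω = 248π rad/s → f = ω/(2π) = 124 Hz.
124 Hz mod fs = 20 Hz.
20 Hz ≤ fs/2 = 26 Hz, appears at 20 Hz.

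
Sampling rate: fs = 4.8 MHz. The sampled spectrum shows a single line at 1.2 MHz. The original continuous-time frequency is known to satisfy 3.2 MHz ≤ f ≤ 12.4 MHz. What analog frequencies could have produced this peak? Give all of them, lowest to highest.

Frequencies that alias to 1.2 MHz are k·fs ± 1.2 MHz for integer k ≥ 0.
k=0: 1.2 MHz.
k=1: 3.6 MHz, 6 MHz.
k=2: 8.4 MHz, 10.8 MHz.
k=3: 13.2 MHz, 15.6 MHz.
Within [3.2 MHz, 12.4 MHz]: 3.6 MHz, 6 MHz, 8.4 MHz, 10.8 MHz.

3.6 MHz, 6 MHz, 8.4 MHz, 10.8 MHz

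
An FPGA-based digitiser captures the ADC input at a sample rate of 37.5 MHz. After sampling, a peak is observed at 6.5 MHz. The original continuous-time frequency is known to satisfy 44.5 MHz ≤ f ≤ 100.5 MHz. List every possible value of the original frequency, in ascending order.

Frequencies that alias to 6.5 MHz are k·fs ± 6.5 MHz for integer k ≥ 0.
k=0: 6.5 MHz.
k=1: 31 MHz, 44 MHz.
k=2: 68.5 MHz, 81.5 MHz.
k=3: 106 MHz, 119 MHz.
Within [44.5 MHz, 100.5 MHz]: 68.5 MHz, 81.5 MHz.

68.5 MHz, 81.5 MHz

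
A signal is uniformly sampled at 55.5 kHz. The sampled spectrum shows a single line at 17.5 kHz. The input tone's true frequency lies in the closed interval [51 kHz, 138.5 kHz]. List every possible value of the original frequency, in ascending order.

Frequencies that alias to 17.5 kHz are k·fs ± 17.5 kHz for integer k ≥ 0.
k=0: 17.5 kHz.
k=1: 38 kHz, 73 kHz.
k=2: 93.5 kHz, 128.5 kHz.
k=3: 149 kHz, 184 kHz.
Within [51 kHz, 138.5 kHz]: 73 kHz, 93.5 kHz, 128.5 kHz.

73 kHz, 93.5 kHz, 128.5 kHz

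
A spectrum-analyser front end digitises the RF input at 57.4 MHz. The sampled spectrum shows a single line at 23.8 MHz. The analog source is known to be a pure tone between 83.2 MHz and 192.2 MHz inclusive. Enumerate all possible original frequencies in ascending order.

91 MHz, 138.6 MHz, 148.4 MHz

Frequencies that alias to 23.8 MHz are k·fs ± 23.8 MHz for integer k ≥ 0.
k=0: 23.8 MHz.
k=1: 33.6 MHz, 81.2 MHz.
k=2: 91 MHz, 138.6 MHz.
k=3: 148.4 MHz, 196 MHz.
k=4: 205.8 MHz, 253.4 MHz.
Within [83.2 MHz, 192.2 MHz]: 91 MHz, 138.6 MHz, 148.4 MHz.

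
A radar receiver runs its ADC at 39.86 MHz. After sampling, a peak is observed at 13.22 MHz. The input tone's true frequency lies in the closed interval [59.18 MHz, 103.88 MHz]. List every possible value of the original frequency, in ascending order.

Frequencies that alias to 13.22 MHz are k·fs ± 13.22 MHz for integer k ≥ 0.
k=0: 13.22 MHz.
k=1: 26.64 MHz, 53.08 MHz.
k=2: 66.5 MHz, 92.94 MHz.
k=3: 106.36 MHz, 132.8 MHz.
Within [59.18 MHz, 103.88 MHz]: 66.5 MHz, 92.94 MHz.

66.5 MHz, 92.94 MHz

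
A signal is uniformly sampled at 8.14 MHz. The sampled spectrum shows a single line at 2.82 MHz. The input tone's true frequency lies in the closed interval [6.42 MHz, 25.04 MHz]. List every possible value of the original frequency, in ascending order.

Frequencies that alias to 2.82 MHz are k·fs ± 2.82 MHz for integer k ≥ 0.
k=0: 2.82 MHz.
k=1: 5.32 MHz, 10.96 MHz.
k=2: 13.46 MHz, 19.1 MHz.
k=3: 21.6 MHz, 27.24 MHz.
k=4: 29.74 MHz, 35.38 MHz.
Within [6.42 MHz, 25.04 MHz]: 10.96 MHz, 13.46 MHz, 19.1 MHz, 21.6 MHz.

10.96 MHz, 13.46 MHz, 19.1 MHz, 21.6 MHz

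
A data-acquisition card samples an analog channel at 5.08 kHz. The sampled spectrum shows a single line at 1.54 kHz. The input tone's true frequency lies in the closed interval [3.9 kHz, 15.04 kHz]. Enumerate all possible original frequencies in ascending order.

6.62 kHz, 8.62 kHz, 11.7 kHz, 13.7 kHz

Frequencies that alias to 1.54 kHz are k·fs ± 1.54 kHz for integer k ≥ 0.
k=0: 1.54 kHz.
k=1: 3.54 kHz, 6.62 kHz.
k=2: 8.62 kHz, 11.7 kHz.
k=3: 13.7 kHz, 16.78 kHz.
k=4: 18.78 kHz, 21.86 kHz.
Within [3.9 kHz, 15.04 kHz]: 6.62 kHz, 8.62 kHz, 11.7 kHz, 13.7 kHz.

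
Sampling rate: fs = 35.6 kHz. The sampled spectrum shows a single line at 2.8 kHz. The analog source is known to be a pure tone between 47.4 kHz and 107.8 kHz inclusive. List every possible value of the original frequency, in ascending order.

Frequencies that alias to 2.8 kHz are k·fs ± 2.8 kHz for integer k ≥ 0.
k=0: 2.8 kHz.
k=1: 32.8 kHz, 38.4 kHz.
k=2: 68.4 kHz, 74 kHz.
k=3: 104 kHz, 109.6 kHz.
k=4: 139.6 kHz, 145.2 kHz.
Within [47.4 kHz, 107.8 kHz]: 68.4 kHz, 74 kHz, 104 kHz.

68.4 kHz, 74 kHz, 104 kHz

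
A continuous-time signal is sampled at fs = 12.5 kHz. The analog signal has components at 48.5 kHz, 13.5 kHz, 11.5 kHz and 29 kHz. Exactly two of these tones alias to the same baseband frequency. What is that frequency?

fs/2 = 6.25 kHz.
48.5 kHz mod fs = 11 kHz.
11 kHz > fs/2 = 6.25 kHz, folds to fs − 11 kHz = 1.5 kHz.
13.5 kHz mod fs = 1 kHz.
1 kHz ≤ fs/2 = 6.25 kHz, appears at 1 kHz.
11.5 kHz > fs/2 = 6.25 kHz, folds to fs − 11.5 kHz = 1 kHz.
29 kHz mod fs = 4 kHz.
4 kHz ≤ fs/2 = 6.25 kHz, appears at 4 kHz.
11.5 kHz and 13.5 kHz both map to 1 kHz.

1 kHz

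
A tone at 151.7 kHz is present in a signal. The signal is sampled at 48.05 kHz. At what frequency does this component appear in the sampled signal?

151.7 kHz mod fs = 7.55 kHz.
7.55 kHz ≤ fs/2 = 24.025 kHz, appears at 7.55 kHz.

7.55 kHz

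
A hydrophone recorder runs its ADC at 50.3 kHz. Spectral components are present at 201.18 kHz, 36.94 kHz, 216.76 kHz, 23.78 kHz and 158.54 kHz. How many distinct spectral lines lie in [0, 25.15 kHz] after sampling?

5

fs/2 = 25.15 kHz.
201.18 kHz mod fs = 50.28 kHz.
50.28 kHz > fs/2 = 25.15 kHz, folds to fs − 50.28 kHz = 0.02 kHz.
36.94 kHz > fs/2 = 25.15 kHz, folds to fs − 36.94 kHz = 13.36 kHz.
216.76 kHz mod fs = 15.56 kHz.
15.56 kHz ≤ fs/2 = 25.15 kHz, appears at 15.56 kHz.
23.78 kHz ≤ fs/2 = 25.15 kHz, passes unchanged.
158.54 kHz mod fs = 7.64 kHz.
7.64 kHz ≤ fs/2 = 25.15 kHz, appears at 7.64 kHz.
Distinct values: {0.02 kHz, 7.64 kHz, 13.36 kHz, 15.56 kHz, 23.78 kHz} → 5.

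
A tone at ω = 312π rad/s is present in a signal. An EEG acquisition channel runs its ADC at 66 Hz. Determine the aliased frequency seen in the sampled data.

ω = 312π rad/s → f = ω/(2π) = 156 Hz.
156 Hz mod fs = 24 Hz.
24 Hz ≤ fs/2 = 33 Hz, appears at 24 Hz.

24 Hz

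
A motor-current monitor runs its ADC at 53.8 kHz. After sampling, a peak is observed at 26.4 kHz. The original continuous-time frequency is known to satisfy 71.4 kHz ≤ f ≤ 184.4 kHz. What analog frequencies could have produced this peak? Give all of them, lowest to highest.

Frequencies that alias to 26.4 kHz are k·fs ± 26.4 kHz for integer k ≥ 0.
k=0: 26.4 kHz.
k=1: 27.4 kHz, 80.2 kHz.
k=2: 81.2 kHz, 134 kHz.
k=3: 135 kHz, 187.8 kHz.
k=4: 188.8 kHz, 241.6 kHz.
Within [71.4 kHz, 184.4 kHz]: 80.2 kHz, 81.2 kHz, 134 kHz, 135 kHz.

80.2 kHz, 81.2 kHz, 134 kHz, 135 kHz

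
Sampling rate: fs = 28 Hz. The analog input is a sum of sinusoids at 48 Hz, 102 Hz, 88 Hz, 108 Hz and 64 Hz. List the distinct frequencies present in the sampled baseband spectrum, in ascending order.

fs/2 = 14 Hz.
48 Hz mod fs = 20 Hz.
20 Hz > fs/2 = 14 Hz, folds to fs − 20 Hz = 8 Hz.
102 Hz mod fs = 18 Hz.
18 Hz > fs/2 = 14 Hz, folds to fs − 18 Hz = 10 Hz.
88 Hz mod fs = 4 Hz.
4 Hz ≤ fs/2 = 14 Hz, appears at 4 Hz.
108 Hz mod fs = 24 Hz.
24 Hz > fs/2 = 14 Hz, folds to fs − 24 Hz = 4 Hz.
64 Hz mod fs = 8 Hz.
8 Hz ≤ fs/2 = 14 Hz, appears at 8 Hz.
Distinct values: {4 Hz, 8 Hz, 10 Hz}.

4 Hz, 8 Hz, 10 Hz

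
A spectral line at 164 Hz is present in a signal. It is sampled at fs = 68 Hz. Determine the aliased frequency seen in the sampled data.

28 Hz

164 Hz mod fs = 28 Hz.
28 Hz ≤ fs/2 = 34 Hz, appears at 28 Hz.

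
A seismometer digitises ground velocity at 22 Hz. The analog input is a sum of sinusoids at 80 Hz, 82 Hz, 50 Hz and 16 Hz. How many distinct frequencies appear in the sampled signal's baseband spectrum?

fs/2 = 11 Hz.
80 Hz mod fs = 14 Hz.
14 Hz > fs/2 = 11 Hz, folds to fs − 14 Hz = 8 Hz.
82 Hz mod fs = 16 Hz.
16 Hz > fs/2 = 11 Hz, folds to fs − 16 Hz = 6 Hz.
50 Hz mod fs = 6 Hz.
6 Hz ≤ fs/2 = 11 Hz, appears at 6 Hz.
16 Hz > fs/2 = 11 Hz, folds to fs − 16 Hz = 6 Hz.
Distinct values: {6 Hz, 8 Hz} → 2.

2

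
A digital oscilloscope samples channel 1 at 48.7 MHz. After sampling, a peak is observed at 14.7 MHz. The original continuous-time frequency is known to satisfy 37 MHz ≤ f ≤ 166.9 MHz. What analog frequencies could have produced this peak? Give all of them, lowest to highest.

Frequencies that alias to 14.7 MHz are k·fs ± 14.7 MHz for integer k ≥ 0.
k=0: 14.7 MHz.
k=1: 34 MHz, 63.4 MHz.
k=2: 82.7 MHz, 112.1 MHz.
k=3: 131.4 MHz, 160.8 MHz.
k=4: 180.1 MHz, 209.5 MHz.
Within [37 MHz, 166.9 MHz]: 63.4 MHz, 82.7 MHz, 112.1 MHz, 131.4 MHz, 160.8 MHz.

63.4 MHz, 82.7 MHz, 112.1 MHz, 131.4 MHz, 160.8 MHz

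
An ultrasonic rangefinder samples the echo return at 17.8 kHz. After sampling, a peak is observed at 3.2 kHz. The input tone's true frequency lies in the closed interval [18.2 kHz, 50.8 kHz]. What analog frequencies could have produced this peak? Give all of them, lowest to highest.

Frequencies that alias to 3.2 kHz are k·fs ± 3.2 kHz for integer k ≥ 0.
k=0: 3.2 kHz.
k=1: 14.6 kHz, 21 kHz.
k=2: 32.4 kHz, 38.8 kHz.
k=3: 50.2 kHz, 56.6 kHz.
k=4: 68 kHz, 74.4 kHz.
Within [18.2 kHz, 50.8 kHz]: 21 kHz, 32.4 kHz, 38.8 kHz, 50.2 kHz.

21 kHz, 32.4 kHz, 38.8 kHz, 50.2 kHz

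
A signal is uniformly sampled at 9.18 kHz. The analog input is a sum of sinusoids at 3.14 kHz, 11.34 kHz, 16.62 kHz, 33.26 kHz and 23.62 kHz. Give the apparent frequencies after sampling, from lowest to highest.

1.74 kHz, 2.16 kHz, 3.14 kHz, 3.46 kHz, 3.92 kHz

fs/2 = 4.59 kHz.
3.14 kHz ≤ fs/2 = 4.59 kHz, passes unchanged.
11.34 kHz mod fs = 2.16 kHz.
2.16 kHz ≤ fs/2 = 4.59 kHz, appears at 2.16 kHz.
16.62 kHz mod fs = 7.44 kHz.
7.44 kHz > fs/2 = 4.59 kHz, folds to fs − 7.44 kHz = 1.74 kHz.
33.26 kHz mod fs = 5.72 kHz.
5.72 kHz > fs/2 = 4.59 kHz, folds to fs − 5.72 kHz = 3.46 kHz.
23.62 kHz mod fs = 5.26 kHz.
5.26 kHz > fs/2 = 4.59 kHz, folds to fs − 5.26 kHz = 3.92 kHz.
Distinct values: {1.74 kHz, 2.16 kHz, 3.14 kHz, 3.46 kHz, 3.92 kHz}.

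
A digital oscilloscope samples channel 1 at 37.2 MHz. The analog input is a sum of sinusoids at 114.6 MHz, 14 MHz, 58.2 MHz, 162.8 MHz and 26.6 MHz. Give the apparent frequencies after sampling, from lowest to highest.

3 MHz, 10.6 MHz, 14 MHz, 16.2 MHz

fs/2 = 18.6 MHz.
114.6 MHz mod fs = 3 MHz.
3 MHz ≤ fs/2 = 18.6 MHz, appears at 3 MHz.
14 MHz ≤ fs/2 = 18.6 MHz, passes unchanged.
58.2 MHz mod fs = 21 MHz.
21 MHz > fs/2 = 18.6 MHz, folds to fs − 21 MHz = 16.2 MHz.
162.8 MHz mod fs = 14 MHz.
14 MHz ≤ fs/2 = 18.6 MHz, appears at 14 MHz.
26.6 MHz > fs/2 = 18.6 MHz, folds to fs − 26.6 MHz = 10.6 MHz.
Distinct values: {3 MHz, 10.6 MHz, 14 MHz, 16.2 MHz}.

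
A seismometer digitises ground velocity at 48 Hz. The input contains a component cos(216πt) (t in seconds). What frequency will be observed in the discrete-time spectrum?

ω = 216π rad/s → f = ω/(2π) = 108 Hz.
108 Hz mod fs = 12 Hz.
12 Hz ≤ fs/2 = 24 Hz, appears at 12 Hz.

12 Hz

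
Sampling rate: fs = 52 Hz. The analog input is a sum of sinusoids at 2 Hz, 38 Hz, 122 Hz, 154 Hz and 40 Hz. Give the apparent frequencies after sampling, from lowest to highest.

fs/2 = 26 Hz.
2 Hz ≤ fs/2 = 26 Hz, passes unchanged.
38 Hz > fs/2 = 26 Hz, folds to fs − 38 Hz = 14 Hz.
122 Hz mod fs = 18 Hz.
18 Hz ≤ fs/2 = 26 Hz, appears at 18 Hz.
154 Hz mod fs = 50 Hz.
50 Hz > fs/2 = 26 Hz, folds to fs − 50 Hz = 2 Hz.
40 Hz > fs/2 = 26 Hz, folds to fs − 40 Hz = 12 Hz.
Distinct values: {2 Hz, 12 Hz, 14 Hz, 18 Hz}.

2 Hz, 12 Hz, 14 Hz, 18 Hz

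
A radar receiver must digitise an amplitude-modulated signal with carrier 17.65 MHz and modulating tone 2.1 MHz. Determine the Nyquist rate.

AM sidebands sit at fc ± fm = 15.55 MHz and 19.75 MHz.
Highest-frequency component: 19.75 MHz.
Nyquist rate = 2 × 19.75 MHz = 39.5 MHz.

39.5 MHz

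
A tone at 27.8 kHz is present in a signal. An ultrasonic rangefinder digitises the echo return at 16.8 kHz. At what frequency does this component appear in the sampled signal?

5.8 kHz

27.8 kHz mod fs = 11 kHz.
11 kHz > fs/2 = 8.4 kHz, folds to fs − 11 kHz = 5.8 kHz.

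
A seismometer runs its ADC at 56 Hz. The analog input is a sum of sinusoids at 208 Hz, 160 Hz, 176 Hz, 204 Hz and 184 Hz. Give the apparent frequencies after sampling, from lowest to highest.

fs/2 = 28 Hz.
208 Hz mod fs = 40 Hz.
40 Hz > fs/2 = 28 Hz, folds to fs − 40 Hz = 16 Hz.
160 Hz mod fs = 48 Hz.
48 Hz > fs/2 = 28 Hz, folds to fs − 48 Hz = 8 Hz.
176 Hz mod fs = 8 Hz.
8 Hz ≤ fs/2 = 28 Hz, appears at 8 Hz.
204 Hz mod fs = 36 Hz.
36 Hz > fs/2 = 28 Hz, folds to fs − 36 Hz = 20 Hz.
184 Hz mod fs = 16 Hz.
16 Hz ≤ fs/2 = 28 Hz, appears at 16 Hz.
Distinct values: {8 Hz, 16 Hz, 20 Hz}.

8 Hz, 16 Hz, 20 Hz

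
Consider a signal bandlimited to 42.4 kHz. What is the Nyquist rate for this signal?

Nyquist rate = 2 × 42.4 kHz = 84.8 kHz.

84.8 kHz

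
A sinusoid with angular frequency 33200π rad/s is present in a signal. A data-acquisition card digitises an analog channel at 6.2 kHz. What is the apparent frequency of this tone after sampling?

ω = 33200π rad/s → f = ω/(2π) = 16600 Hz = 16.6 kHz.
16.6 kHz mod fs = 4.2 kHz.
4.2 kHz > fs/2 = 3.1 kHz, folds to fs − 4.2 kHz = 2 kHz.

2 kHz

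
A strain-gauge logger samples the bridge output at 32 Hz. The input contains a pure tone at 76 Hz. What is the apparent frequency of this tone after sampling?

12 Hz

76 Hz mod fs = 12 Hz.
12 Hz ≤ fs/2 = 16 Hz, appears at 12 Hz.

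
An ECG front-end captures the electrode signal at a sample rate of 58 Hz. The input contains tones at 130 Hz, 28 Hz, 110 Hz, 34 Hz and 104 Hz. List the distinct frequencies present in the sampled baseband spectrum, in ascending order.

6 Hz, 12 Hz, 14 Hz, 24 Hz, 28 Hz

fs/2 = 29 Hz.
130 Hz mod fs = 14 Hz.
14 Hz ≤ fs/2 = 29 Hz, appears at 14 Hz.
28 Hz ≤ fs/2 = 29 Hz, passes unchanged.
110 Hz mod fs = 52 Hz.
52 Hz > fs/2 = 29 Hz, folds to fs − 52 Hz = 6 Hz.
34 Hz > fs/2 = 29 Hz, folds to fs − 34 Hz = 24 Hz.
104 Hz mod fs = 46 Hz.
46 Hz > fs/2 = 29 Hz, folds to fs − 46 Hz = 12 Hz.
Distinct values: {6 Hz, 12 Hz, 14 Hz, 24 Hz, 28 Hz}.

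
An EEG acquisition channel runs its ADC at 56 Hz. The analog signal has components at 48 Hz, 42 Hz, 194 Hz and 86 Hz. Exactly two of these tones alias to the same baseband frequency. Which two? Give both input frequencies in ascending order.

fs/2 = 28 Hz.
48 Hz > fs/2 = 28 Hz, folds to fs − 48 Hz = 8 Hz.
42 Hz > fs/2 = 28 Hz, folds to fs − 42 Hz = 14 Hz.
194 Hz mod fs = 26 Hz.
26 Hz ≤ fs/2 = 28 Hz, appears at 26 Hz.
86 Hz mod fs = 30 Hz.
30 Hz > fs/2 = 28 Hz, folds to fs − 30 Hz = 26 Hz.
86 Hz and 194 Hz both map to 26 Hz.

86 Hz, 194 Hz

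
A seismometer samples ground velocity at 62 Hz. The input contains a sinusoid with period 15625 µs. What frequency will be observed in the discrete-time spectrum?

T = 15625 µs → f = 1/T = 64 Hz.
64 Hz mod fs = 2 Hz.
2 Hz ≤ fs/2 = 31 Hz, appears at 2 Hz.

2 Hz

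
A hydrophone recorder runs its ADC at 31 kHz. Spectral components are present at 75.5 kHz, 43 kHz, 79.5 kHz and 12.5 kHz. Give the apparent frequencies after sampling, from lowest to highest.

fs/2 = 15.5 kHz.
75.5 kHz mod fs = 13.5 kHz.
13.5 kHz ≤ fs/2 = 15.5 kHz, appears at 13.5 kHz.
43 kHz mod fs = 12 kHz.
12 kHz ≤ fs/2 = 15.5 kHz, appears at 12 kHz.
79.5 kHz mod fs = 17.5 kHz.
17.5 kHz > fs/2 = 15.5 kHz, folds to fs − 17.5 kHz = 13.5 kHz.
12.5 kHz ≤ fs/2 = 15.5 kHz, passes unchanged.
Distinct values: {12 kHz, 12.5 kHz, 13.5 kHz}.

12 kHz, 12.5 kHz, 13.5 kHz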